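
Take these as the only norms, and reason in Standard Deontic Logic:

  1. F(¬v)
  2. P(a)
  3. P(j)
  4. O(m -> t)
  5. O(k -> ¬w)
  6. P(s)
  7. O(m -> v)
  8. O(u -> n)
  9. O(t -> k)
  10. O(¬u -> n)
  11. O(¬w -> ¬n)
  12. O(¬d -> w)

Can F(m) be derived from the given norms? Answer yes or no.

Premises 10 and 8 cover both cases: O(¬u -> n) and O(u -> n). Since ¬u ∨ u is a tautology, O(n) follows.
Premise 11, O(¬w -> ¬n), contraposes to O(n -> w); with O(n) we get O(w).
Premise 5, O(k -> ¬w), contraposes to O(w -> ¬k); with O(w) we get O(¬k).
The contrapositive of premise 9 (O(t -> k)) is O(¬k -> ¬t), and O(¬k) is already established, so O(¬t).
The contrapositive of premise 4 (O(m -> t)) is O(¬t -> ¬m), and O(¬t) is already established, so O(¬m).
Premises 1, 2, 3, 6, 7, 12 do not contribute to this derivation.
So O(¬m) holds, i.e. F(m). The claim follows.

Yes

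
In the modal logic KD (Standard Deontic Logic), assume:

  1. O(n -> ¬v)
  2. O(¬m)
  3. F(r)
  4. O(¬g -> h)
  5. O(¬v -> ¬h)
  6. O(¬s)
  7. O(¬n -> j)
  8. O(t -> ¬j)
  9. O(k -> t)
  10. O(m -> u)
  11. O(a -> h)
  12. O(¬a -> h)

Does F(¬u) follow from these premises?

No

Premise 10 is O(m -> u), but O(m) is not derivable from the premises, so it does not yield O(u).
No other premise forces O(u). An ideal world satisfying every premise can still have ¬u true, so F(¬u) is not derivable.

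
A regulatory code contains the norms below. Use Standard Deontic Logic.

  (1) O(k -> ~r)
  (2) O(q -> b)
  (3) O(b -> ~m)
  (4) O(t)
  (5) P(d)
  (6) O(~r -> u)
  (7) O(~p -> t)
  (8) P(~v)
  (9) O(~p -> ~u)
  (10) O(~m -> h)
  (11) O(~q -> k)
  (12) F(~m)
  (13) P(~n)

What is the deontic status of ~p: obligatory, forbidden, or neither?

Premise 12, F(~m), is equivalent to O(m).
The contrapositive of premise 3 (O(b -> ~m)) is O(m -> ~b), and O(m) is already established, so O(~b).
Premise 2 is O(q -> b); contrapositively O(~b -> ~q). Since O(~b) holds, K gives O(~q).
Applying K to premise 11 (O(~q -> k)) and O(~q) yields O(k).
With premise 1, O(k -> ~r), the K-axiom yields O(~r).
From O(~r) and premise 6, O(~r -> u), we obtain O(u).
Premise 9 is O(~p -> ~u); contrapositively O(u -> p). Since O(u) holds, K gives O(p).
Premises 4, 5, 7, 8, 10, 13 do not contribute to this derivation.
Thus O(p), which is F(~p): ~p is forbidden.

Forbidden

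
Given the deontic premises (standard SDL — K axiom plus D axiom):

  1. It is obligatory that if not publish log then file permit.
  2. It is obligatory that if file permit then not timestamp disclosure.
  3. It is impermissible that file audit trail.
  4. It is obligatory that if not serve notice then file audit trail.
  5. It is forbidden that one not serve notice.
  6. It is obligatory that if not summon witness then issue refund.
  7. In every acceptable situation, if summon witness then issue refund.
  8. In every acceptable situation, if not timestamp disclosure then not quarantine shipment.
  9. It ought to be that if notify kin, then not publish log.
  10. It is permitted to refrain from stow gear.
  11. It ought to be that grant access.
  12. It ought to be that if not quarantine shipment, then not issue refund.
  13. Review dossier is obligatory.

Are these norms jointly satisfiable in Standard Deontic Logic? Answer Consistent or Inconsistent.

Consistent

Premise 4 is O(¬serve_notice → file_audit_trail), but O(¬serve_notice) is not derivable from the premises, so it does not yield O(file_audit_trail).
So O(file_audit_trail) is not derivable, and the apparent clash with O(¬file_audit_trail) does not arise.
A world satisfying every obligation exists (e.g. file_audit_trail=false, file_permit=false, grant_access=true, issue_refund=true, notify_kin=false, publish_log=true, quarantine_shipment=true, review_dossier=true, serve_notice=true, stow_gear=false, summon_witness=false, timestamp_disclosure=true); no atom is both obligatory and forbidden, so the set is consistent.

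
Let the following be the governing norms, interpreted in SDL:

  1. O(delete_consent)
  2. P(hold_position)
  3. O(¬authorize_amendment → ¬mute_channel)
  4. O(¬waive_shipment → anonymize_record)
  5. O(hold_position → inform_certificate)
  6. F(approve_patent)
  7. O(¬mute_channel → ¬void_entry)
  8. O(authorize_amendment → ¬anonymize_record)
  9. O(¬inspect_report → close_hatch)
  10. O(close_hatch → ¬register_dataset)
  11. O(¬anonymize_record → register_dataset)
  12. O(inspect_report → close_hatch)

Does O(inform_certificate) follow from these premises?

Premise 5 is O(hold_position → inform_certificate), but O(hold_position) is not derivable from the premises (the permission P(hold_position) asserts only ¬O(¬hold_position), not O(hold_position)), so it does not yield O(inform_certificate).
No other premise forces O(inform_certificate). An ideal world satisfying every premise can still have inform_certificate false, so O(inform_certificate) is not derivable.

No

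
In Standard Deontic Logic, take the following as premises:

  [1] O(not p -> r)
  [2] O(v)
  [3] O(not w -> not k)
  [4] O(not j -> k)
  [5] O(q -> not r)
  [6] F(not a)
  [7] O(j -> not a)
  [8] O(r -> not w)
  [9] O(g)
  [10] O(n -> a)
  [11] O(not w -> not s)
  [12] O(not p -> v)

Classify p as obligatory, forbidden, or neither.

Premise 6 is F(not a), i.e. O(a).
Premise 7 is O(j -> not a); contrapositively O(a -> not j). Since O(a) holds, K gives O(not j).
Applying K to premise 4 (O(not j -> k)) and O(not j) yields O(k).
Premise 3 is O(not w -> not k); contrapositively O(k -> w). Since O(k) holds, K gives O(w).
Premise 8 is O(r -> not w); contrapositively O(w -> not r). Since O(w) holds, K gives O(not r).
Premise 1 is O(not p -> r); contrapositively O(not r -> p). Since O(not r) holds, K gives O(p).
Premises 2, 5, 9, 10, 11, 12 do not contribute to this derivation.
Hence p is obligatory.

Obligatory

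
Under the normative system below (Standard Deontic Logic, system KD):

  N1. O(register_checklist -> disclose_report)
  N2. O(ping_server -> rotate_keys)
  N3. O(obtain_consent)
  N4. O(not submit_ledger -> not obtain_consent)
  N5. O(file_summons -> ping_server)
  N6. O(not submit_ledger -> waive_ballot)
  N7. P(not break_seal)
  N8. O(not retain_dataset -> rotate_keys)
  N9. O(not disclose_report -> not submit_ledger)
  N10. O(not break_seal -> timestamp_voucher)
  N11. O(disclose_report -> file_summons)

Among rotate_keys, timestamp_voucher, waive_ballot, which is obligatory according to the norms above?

rotate_keys

Premise 3 gives O(obtain_consent).
Premise 4 is O(not submit_ledger -> not obtain_consent); contrapositively O(obtain_consent -> submit_ledger). Since O(obtain_consent) holds, K gives O(submit_ledger).
Premise 9, O(not disclose_report -> not submit_ledger), contraposes to O(submit_ledger -> disclose_report); with O(submit_ledger) we get O(disclose_report).
With premise 11, O(disclose_report -> file_summons), the K-axiom yields O(file_summons).
Applying K to premise 5 (O(file_summons -> ping_server)) and O(file_summons) yields O(ping_server).
Premise 2 is O(ping_server -> rotate_keys); since O(ping_server), deontic closure gives O(rotate_keys).
So O(rotate_keys) holds — rotate_keys is obligatory. None of the other listed options is made obligatory by any chain of premises.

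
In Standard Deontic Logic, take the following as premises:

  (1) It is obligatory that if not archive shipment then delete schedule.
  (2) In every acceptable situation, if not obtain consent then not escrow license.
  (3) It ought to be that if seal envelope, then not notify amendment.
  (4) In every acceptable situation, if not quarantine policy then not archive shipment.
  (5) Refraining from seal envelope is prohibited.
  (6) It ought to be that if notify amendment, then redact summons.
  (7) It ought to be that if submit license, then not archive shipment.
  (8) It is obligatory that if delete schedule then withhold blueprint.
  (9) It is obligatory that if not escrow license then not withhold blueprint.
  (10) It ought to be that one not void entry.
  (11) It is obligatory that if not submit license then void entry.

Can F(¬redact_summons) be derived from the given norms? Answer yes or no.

No

Premise 6 is O(notify_amendment → redact_summons), but O(notify_amendment) is not derivable from the premises, so it does not yield O(redact_summons).
No other premise forces O(redact_summons). An ideal world satisfying every premise can still have ¬redact_summons true, so F(¬redact_summons) is not derivable.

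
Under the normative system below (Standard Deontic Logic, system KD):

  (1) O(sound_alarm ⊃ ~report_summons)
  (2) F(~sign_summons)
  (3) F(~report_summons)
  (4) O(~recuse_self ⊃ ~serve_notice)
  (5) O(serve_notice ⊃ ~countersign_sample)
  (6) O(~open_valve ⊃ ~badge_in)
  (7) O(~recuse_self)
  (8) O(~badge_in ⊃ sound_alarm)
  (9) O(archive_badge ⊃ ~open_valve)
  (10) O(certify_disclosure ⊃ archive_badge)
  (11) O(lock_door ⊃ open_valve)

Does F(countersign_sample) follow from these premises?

No

Premise 5 is O(serve_notice ⊃ ~countersign_sample), but O(serve_notice) is not derivable from the premises, so it does not yield O(~countersign_sample).
No other premise forces O(~countersign_sample). An ideal world satisfying every premise can still have countersign_sample true, so F(countersign_sample) is not derivable.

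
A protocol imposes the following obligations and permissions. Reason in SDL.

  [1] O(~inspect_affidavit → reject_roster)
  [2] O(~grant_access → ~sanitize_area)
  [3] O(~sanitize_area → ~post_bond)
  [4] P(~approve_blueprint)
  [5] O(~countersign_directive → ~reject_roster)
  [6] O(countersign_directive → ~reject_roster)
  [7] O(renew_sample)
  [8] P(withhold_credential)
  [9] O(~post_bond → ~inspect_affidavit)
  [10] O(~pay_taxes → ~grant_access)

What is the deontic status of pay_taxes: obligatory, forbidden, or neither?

Premises 5 and 6 cover both cases: O(~countersign_directive → ~reject_roster) and O(countersign_directive → ~reject_roster). Since ~countersign_directive ∨ countersign_directive is a tautology, O(~reject_roster) follows.
Premise 1, O(~inspect_affidavit → reject_roster), contraposes to O(~reject_roster → inspect_affidavit); with O(~reject_roster) we get O(inspect_affidavit).
Premise 9, O(~post_bond → ~inspect_affidavit), contraposes to O(inspect_affidavit → post_bond); with O(inspect_affidavit) we get O(post_bond).
Premise 3 is O(~sanitize_area → ~post_bond); contrapositively O(post_bond → sanitize_area). Since O(post_bond) holds, K gives O(sanitize_area).
Premise 2 is O(~grant_access → ~sanitize_area); contrapositively O(sanitize_area → grant_access). Since O(sanitize_area) holds, K gives O(grant_access).
Premise 10 is O(~pay_taxes → ~grant_access); contrapositively O(grant_access → pay_taxes). Since O(grant_access) holds, K gives O(pay_taxes).
Premises 4, 7, 8 do not contribute to this derivation.
Hence pay_taxes is obligatory.

Obligatory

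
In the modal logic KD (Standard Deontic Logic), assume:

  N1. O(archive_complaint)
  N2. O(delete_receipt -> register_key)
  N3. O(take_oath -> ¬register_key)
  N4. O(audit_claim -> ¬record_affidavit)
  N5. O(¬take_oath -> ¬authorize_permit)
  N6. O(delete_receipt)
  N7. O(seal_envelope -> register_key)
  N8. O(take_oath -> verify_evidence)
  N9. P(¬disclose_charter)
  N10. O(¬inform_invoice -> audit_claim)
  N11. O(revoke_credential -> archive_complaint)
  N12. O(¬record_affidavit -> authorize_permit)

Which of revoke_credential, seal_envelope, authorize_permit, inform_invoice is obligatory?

inform_invoice

Premise 6 states O(delete_receipt) outright.
Premise 2 is O(delete_receipt -> register_key); since O(delete_receipt), deontic closure gives O(register_key).
Premise 3 is O(take_oath -> ¬register_key); contrapositively O(register_key -> ¬take_oath). Since O(register_key) holds, K gives O(¬take_oath).
From O(¬take_oath) and premise 5, O(¬take_oath -> ¬authorize_permit), we obtain O(¬authorize_permit).
Premise 12 is O(¬record_affidavit -> authorize_permit); contrapositively O(¬authorize_permit -> record_affidavit). Since O(¬authorize_permit) holds, K gives O(record_affidavit).
Premise 4, O(audit_claim -> ¬record_affidavit), contraposes to O(record_affidavit -> ¬audit_claim); with O(record_affidavit) we get O(¬audit_claim).
Premise 10, O(¬inform_invoice -> audit_claim), contraposes to O(¬audit_claim -> inform_invoice); with O(¬audit_claim) we get O(inform_invoice).
So O(inform_invoice) holds — inform_invoice is obligatory. None of the other listed options is made obligatory by any chain of premises.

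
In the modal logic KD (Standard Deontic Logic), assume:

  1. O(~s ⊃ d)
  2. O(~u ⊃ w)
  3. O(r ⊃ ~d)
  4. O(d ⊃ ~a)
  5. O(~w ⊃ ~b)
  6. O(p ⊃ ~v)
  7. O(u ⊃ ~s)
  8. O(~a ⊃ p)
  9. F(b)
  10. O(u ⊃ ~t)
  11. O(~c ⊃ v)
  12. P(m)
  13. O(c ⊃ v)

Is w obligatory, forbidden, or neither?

Obligatory

By case analysis on ~c: premise 11 gives O(~c ⊃ v) and premise 13 gives O(c ⊃ v), so O(v) either way.
The contrapositive of premise 6 (O(p ⊃ ~v)) is O(v ⊃ ~p), and O(v) is already established, so O(~p).
The contrapositive of premise 8 (O(~a ⊃ p)) is O(~p ⊃ a), and O(~p) is already established, so O(a).
Premise 4 is O(d ⊃ ~a); contrapositively O(a ⊃ ~d). Since O(a) holds, K gives O(~d).
Premise 1, O(~s ⊃ d), contraposes to O(~d ⊃ s); with O(~d) we get O(s).
Premise 7, O(u ⊃ ~s), contraposes to O(s ⊃ ~u); with O(s) we get O(~u).
From O(~u) and premise 2, O(~u ⊃ w), we obtain O(w).
Premises 3, 5, 9, 10, 12 do not contribute to this derivation.
Hence w is obligatory.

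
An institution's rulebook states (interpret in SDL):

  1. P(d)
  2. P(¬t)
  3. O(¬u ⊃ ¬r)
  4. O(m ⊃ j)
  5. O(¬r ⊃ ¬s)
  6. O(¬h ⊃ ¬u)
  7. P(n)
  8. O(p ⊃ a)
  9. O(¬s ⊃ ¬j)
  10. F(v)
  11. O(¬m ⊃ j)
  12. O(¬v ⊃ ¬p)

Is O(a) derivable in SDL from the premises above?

No

Premise 8 is O(p ⊃ a), but O(p) is not derivable from the premises, so it does not yield O(a).
No other premise forces O(a). An ideal world satisfying every premise can still have a false, so O(a) is not derivable.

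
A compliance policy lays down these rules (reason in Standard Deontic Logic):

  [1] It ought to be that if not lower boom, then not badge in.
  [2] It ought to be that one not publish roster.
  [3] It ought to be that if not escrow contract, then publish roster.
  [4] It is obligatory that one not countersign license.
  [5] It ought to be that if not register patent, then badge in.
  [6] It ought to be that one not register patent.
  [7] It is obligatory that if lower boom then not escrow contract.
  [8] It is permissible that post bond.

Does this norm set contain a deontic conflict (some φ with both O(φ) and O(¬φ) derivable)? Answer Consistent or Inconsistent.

Premise 2 gives O(¬publish_roster).
Premise 3, O(¬escrow_contract → publish_roster), contraposes to O(¬publish_roster → escrow_contract); with O(¬publish_roster) we get O(escrow_contract).
Premise 7 is O(lower_boom → ¬escrow_contract); contrapositively O(escrow_contract → ¬lower_boom). Since O(escrow_contract) holds, K gives O(¬lower_boom).
Premise 1 is O(¬lower_boom → ¬badge_in); since O(¬lower_boom), deontic closure gives O(¬badge_in).
Premise 5, O(¬register_patent → badge_in), contraposes to O(¬badge_in → register_patent); with O(¬badge_in) we get O(register_patent).
However, premise 6 gives O(¬register_patent).
We now have both O(register_patent) and O(¬register_patent) — register_patent is simultaneously obligatory and forbidden, violating the D-axiom.

Inconsistent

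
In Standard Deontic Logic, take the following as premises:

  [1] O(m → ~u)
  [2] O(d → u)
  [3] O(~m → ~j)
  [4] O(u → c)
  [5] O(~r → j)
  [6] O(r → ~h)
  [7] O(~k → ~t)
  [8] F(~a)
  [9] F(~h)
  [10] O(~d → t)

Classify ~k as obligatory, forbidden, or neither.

Forbidden

Premise 9 is F(~h), i.e. O(h).
Premise 6 is O(r → ~h); contrapositively O(h → ~r). Since O(h) holds, K gives O(~r).
Applying K to premise 5 (O(~r → j)) and O(~r) yields O(j).
Premise 3, O(~m → ~j), contraposes to O(j → m); with O(j) we get O(m).
From O(m) and premise 1, O(m → ~u), we obtain O(~u).
Premise 2 is O(d → u); contrapositively O(~u → ~d). Since O(~u) holds, K gives O(~d).
From O(~d) and premise 10, O(~d → t), we obtain O(t).
The contrapositive of premise 7 (O(~k → ~t)) is O(t → k), and O(t) is already established, so O(k).
Premises 4, 8 do not contribute to this derivation.
Thus O(k), which is F(~k): ~k is forbidden.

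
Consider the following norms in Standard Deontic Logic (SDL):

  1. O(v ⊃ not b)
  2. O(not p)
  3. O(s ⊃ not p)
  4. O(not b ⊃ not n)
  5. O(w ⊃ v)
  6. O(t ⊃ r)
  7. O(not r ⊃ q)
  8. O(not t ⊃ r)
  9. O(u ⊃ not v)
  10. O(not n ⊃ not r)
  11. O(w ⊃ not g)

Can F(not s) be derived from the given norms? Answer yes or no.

No

Premise 3 is O(s ⊃ not p); even if O(not p) held, inferring O(s) would be affirming the consequent — invalid.
No other premise forces O(s). An ideal world satisfying every premise can still have not s true, so F(not s) is not derivable.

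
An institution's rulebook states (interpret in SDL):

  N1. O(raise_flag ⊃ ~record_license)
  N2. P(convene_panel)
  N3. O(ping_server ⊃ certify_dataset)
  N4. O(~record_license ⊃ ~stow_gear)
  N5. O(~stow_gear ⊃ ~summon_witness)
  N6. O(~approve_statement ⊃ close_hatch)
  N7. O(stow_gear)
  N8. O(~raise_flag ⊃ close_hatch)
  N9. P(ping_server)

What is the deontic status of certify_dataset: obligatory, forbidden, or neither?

Premise 3 is O(ping_server ⊃ certify_dataset), but O(ping_server) is not derivable from the premises (the permission P(ping_server) asserts only ~O(~ping_server), not O(ping_server)), so it does not yield O(certify_dataset).
No premise or chain of K-axiom applications forces O(certify_dataset), and none forces O(~certify_dataset). So certify_dataset is neither obligatory nor forbidden under these norms.

Neither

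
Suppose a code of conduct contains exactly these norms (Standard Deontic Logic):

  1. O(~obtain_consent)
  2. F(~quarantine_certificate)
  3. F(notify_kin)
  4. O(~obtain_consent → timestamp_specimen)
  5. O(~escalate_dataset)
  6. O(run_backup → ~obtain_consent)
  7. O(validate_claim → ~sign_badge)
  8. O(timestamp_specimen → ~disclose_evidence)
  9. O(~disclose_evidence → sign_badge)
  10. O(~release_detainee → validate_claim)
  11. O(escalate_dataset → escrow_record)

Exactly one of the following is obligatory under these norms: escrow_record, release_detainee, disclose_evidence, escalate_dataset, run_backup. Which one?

Premise 1 states O(~obtain_consent) outright.
With premise 4, O(~obtain_consent → timestamp_specimen), the K-axiom yields O(timestamp_specimen).
From O(timestamp_specimen) and premise 8, O(timestamp_specimen → ~disclose_evidence), we obtain O(~disclose_evidence).
Applying K to premise 9 (O(~disclose_evidence → sign_badge)) and O(~disclose_evidence) yields O(sign_badge).
The contrapositive of premise 7 (O(validate_claim → ~sign_badge)) is O(sign_badge → ~validate_claim), and O(sign_badge) is already established, so O(~validate_claim).
The contrapositive of premise 10 (O(~release_detainee → validate_claim)) is O(~validate_claim → release_detainee), and O(~validate_claim) is already established, so O(release_detainee).
So O(release_detainee) holds — release_detainee is obligatory. None of the other listed options is made obligatory by any chain of premises.

release_detainee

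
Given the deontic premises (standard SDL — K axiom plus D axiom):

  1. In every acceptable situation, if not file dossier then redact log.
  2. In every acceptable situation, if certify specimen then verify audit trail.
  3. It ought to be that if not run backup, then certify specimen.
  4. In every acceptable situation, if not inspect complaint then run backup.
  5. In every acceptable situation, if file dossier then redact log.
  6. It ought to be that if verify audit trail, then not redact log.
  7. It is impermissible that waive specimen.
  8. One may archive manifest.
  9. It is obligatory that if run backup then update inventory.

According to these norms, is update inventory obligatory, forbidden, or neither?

Obligatory

Premises 5 and 1 cover both cases: O(file_dossier → redact_log) and O(¬file_dossier → redact_log). Since file_dossier ∨ ¬file_dossier is a tautology, O(redact_log) follows.
The contrapositive of premise 6 (O(verify_audit_trail → ¬redact_log)) is O(redact_log → ¬verify_audit_trail), and O(redact_log) is already established, so O(¬verify_audit_trail).
Premise 2, O(certify_specimen → verify_audit_trail), contraposes to O(¬verify_audit_trail → ¬certify_specimen); with O(¬verify_audit_trail) we get O(¬certify_specimen).
Premise 3, O(¬run_backup → certify_specimen), contraposes to O(¬certify_specimen → run_backup); with O(¬certify_specimen) we get O(run_backup).
Premise 9 is O(run_backup → update_inventory); since O(run_backup), deontic closure gives O(update_inventory).
Premises 4, 7, 8 do not contribute to this derivation.
Hence update_inventory is obligatory.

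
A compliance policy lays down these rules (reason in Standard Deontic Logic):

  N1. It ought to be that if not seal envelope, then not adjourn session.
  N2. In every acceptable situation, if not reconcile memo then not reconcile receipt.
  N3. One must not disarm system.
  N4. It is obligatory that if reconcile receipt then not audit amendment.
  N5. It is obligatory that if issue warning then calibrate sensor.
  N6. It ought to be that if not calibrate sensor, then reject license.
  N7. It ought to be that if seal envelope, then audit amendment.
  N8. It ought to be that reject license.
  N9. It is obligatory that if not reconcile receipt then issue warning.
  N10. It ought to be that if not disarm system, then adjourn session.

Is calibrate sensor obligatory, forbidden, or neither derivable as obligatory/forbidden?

Premise 3 is F(disarm_system), i.e. O(¬disarm_system).
With premise 10, O(¬disarm_system → adjourn_session), the K-axiom yields O(adjourn_session).
The contrapositive of premise 1 (O(¬seal_envelope → ¬adjourn_session)) is O(adjourn_session → seal_envelope), and O(adjourn_session) is already established, so O(seal_envelope).
Premise 7 is O(seal_envelope → audit_amendment); since O(seal_envelope), deontic closure gives O(audit_amendment).
The contrapositive of premise 4 (O(reconcile_receipt → ¬audit_amendment)) is O(audit_amendment → ¬reconcile_receipt), and O(audit_amendment) is already established, so O(¬reconcile_receipt).
With premise 9, O(¬reconcile_receipt → issue_warning), the K-axiom yields O(issue_warning).
Applying K to premise 5 (O(issue_warning → calibrate_sensor)) and O(issue_warning) yields O(calibrate_sensor).
Premises 2, 6, 8 do not contribute to this derivation.
Hence calibrate_sensor is obligatory.

Obligatory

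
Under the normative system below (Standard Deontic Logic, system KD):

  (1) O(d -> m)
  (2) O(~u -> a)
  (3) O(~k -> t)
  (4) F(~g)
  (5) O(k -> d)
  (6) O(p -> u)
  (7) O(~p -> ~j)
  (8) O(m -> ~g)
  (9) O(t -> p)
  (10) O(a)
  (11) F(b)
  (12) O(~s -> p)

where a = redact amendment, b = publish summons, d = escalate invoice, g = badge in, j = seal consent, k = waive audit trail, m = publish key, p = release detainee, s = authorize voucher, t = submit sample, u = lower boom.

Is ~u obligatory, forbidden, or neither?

Premise 4 is F(~g), i.e. O(g).
Premise 8 is O(m -> ~g); contrapositively O(g -> ~m). Since O(g) holds, K gives O(~m).
The contrapositive of premise 1 (O(d -> m)) is O(~m -> ~d), and O(~m) is already established, so O(~d).
The contrapositive of premise 5 (O(k -> d)) is O(~d -> ~k), and O(~d) is already established, so O(~k).
With premise 3, O(~k -> t), the K-axiom yields O(t).
Applying K to premise 9 (O(t -> p)) and O(t) yields O(p).
Premise 6 is O(p -> u); since O(p), deontic closure gives O(u).
Premises 2, 7, 10, 11, 12 do not contribute to this derivation.
Thus O(u), which is F(~u): ~u is forbidden.

Forbidden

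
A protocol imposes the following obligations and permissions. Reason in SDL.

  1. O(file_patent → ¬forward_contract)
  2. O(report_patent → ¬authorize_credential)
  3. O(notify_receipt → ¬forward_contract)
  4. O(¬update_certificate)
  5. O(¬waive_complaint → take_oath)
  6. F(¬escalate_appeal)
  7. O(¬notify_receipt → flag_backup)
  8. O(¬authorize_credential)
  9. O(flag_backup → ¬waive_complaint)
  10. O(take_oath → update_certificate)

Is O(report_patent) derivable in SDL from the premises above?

No

Premise 2 is O(report_patent → ¬authorize_credential); even if O(¬authorize_credential) held, inferring O(report_patent) would be affirming the consequent — invalid.
No other premise forces O(report_patent). An ideal world satisfying every premise can still have report_patent false, so O(report_patent) is not derivable.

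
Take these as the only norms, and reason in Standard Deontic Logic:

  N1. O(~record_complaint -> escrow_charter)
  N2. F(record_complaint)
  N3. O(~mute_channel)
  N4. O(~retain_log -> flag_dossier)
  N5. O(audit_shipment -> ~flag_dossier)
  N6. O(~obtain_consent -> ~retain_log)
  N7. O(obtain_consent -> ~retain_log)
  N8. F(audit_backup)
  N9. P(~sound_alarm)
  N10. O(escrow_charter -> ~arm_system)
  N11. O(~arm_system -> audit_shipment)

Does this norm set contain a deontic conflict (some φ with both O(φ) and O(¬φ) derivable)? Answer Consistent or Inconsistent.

Premises 6 and 7 cover both cases: O(~obtain_consent -> ~retain_log) and O(obtain_consent -> ~retain_log). Since ~obtain_consent ∨ obtain_consent is a tautology, O(~retain_log) follows.
Applying K to premise 4 (O(~retain_log -> flag_dossier)) and O(~retain_log) yields O(flag_dossier).
The contrapositive of premise 5 (O(audit_shipment -> ~flag_dossier)) is O(flag_dossier -> ~audit_shipment), and O(flag_dossier) is already established, so O(~audit_shipment).
Premise 11 is O(~arm_system -> audit_shipment); contrapositively O(~audit_shipment -> arm_system). Since O(~audit_shipment) holds, K gives O(arm_system).
Premise 10 is O(escrow_charter -> ~arm_system); contrapositively O(arm_system -> ~escrow_charter). Since O(arm_system) holds, K gives O(~escrow_charter).
Premise 1 is O(~record_complaint -> escrow_charter); contrapositively O(~escrow_charter -> record_complaint). Since O(~escrow_charter) holds, K gives O(record_complaint).
But premise 2, F(record_complaint), means O(~record_complaint).
We now have both O(record_complaint) and O(~record_complaint) — record_complaint is simultaneously obligatory and forbidden, violating the D-axiom.

Inconsistent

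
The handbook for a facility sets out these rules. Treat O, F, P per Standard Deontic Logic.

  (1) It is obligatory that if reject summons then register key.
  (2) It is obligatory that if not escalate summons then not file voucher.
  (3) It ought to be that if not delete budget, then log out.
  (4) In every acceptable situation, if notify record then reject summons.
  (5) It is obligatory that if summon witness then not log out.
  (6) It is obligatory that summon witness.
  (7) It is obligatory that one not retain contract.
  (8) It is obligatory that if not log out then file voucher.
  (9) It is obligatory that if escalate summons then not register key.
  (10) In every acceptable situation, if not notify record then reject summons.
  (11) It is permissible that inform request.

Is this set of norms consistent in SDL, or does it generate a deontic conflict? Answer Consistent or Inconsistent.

Premises 4 and 10 are O(notify_record → reject_summons) and O(¬notify_record → reject_summons); every ideal world satisfies notify_record or ¬notify_record, so in either case reject_summons holds — hence O(reject_summons).
Premise 1 is O(reject_summons → register_key); since O(reject_summons), deontic closure gives O(register_key).
Premise 9 is O(escalate_summons → ¬register_key); contrapositively O(register_key → ¬escalate_summons). Since O(register_key) holds, K gives O(¬escalate_summons).
Applying K to premise 2 (O(¬escalate_summons → ¬file_voucher)) and O(¬escalate_summons) yields O(¬file_voucher).
Premise 8, O(¬log_out → file_voucher), contraposes to O(¬file_voucher → log_out); with O(¬file_voucher) we get O(log_out).
The contrapositive of premise 5 (O(summon_witness → ¬log_out)) is O(log_out → ¬summon_witness), and O(log_out) is already established, so O(¬summon_witness).
Yet premise 6 states O(summon_witness).
We now have both O(¬summon_witness) and O(summon_witness) — summon_witness is simultaneously obligatory and forbidden, violating the D-axiom.

Inconsistent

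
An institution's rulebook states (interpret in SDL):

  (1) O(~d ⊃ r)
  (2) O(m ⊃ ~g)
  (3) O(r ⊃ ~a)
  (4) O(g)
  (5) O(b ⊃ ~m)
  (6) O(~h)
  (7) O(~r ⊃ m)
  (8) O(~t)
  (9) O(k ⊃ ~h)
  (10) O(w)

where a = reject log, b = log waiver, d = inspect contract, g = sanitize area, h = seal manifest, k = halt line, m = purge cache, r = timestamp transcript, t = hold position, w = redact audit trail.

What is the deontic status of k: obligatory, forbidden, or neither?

Neither

Premise 9 is O(k ⊃ ~h); even if O(~h) held, inferring O(k) would be affirming the consequent — invalid.
No premise or chain of K-axiom applications forces O(k), and none forces O(~k). So k is neither obligatory nor forbidden under these norms.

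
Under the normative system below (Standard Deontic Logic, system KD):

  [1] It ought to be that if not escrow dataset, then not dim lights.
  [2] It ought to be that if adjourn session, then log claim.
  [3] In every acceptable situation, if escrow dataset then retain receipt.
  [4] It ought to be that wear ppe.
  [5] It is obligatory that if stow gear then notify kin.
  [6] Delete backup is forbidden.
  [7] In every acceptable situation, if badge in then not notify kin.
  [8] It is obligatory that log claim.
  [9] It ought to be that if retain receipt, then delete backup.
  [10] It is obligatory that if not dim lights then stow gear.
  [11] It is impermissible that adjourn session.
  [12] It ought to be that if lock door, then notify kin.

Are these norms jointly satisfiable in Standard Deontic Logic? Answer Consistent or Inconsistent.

Premise 2 is O(adjourn_session → log_claim); even if O(log_claim) held, inferring O(adjourn_session) would be affirming the consequent — invalid.
So O(adjourn_session) is not derivable, and the apparent clash with O(¬adjourn_session) does not arise.
A world satisfying every obligation exists (e.g. adjourn_session=false, badge_in=false, delete_backup=false, dim_lights=false, escrow_dataset=false, lock_door=false, log_claim=true, notify_kin=true, retain_receipt=false, stow_gear=true, wear_ppe=true); no atom is both obligatory and forbidden, so the set is consistent.

Consistent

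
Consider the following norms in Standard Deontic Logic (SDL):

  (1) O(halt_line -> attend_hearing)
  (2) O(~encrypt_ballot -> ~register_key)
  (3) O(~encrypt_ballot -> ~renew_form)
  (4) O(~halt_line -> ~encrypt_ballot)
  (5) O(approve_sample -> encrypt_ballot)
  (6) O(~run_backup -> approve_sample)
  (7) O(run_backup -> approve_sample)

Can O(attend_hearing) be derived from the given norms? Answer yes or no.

By case analysis on ~run_backup: premise 6 gives O(~run_backup -> approve_sample) and premise 7 gives O(run_backup -> approve_sample), so O(approve_sample) either way.
Applying K to premise 5 (O(approve_sample -> encrypt_ballot)) and O(approve_sample) yields O(encrypt_ballot).
Premise 4, O(~halt_line -> ~encrypt_ballot), contraposes to O(encrypt_ballot -> halt_line); with O(encrypt_ballot) we get O(halt_line).
From O(halt_line) and premise 1, O(halt_line -> attend_hearing), we obtain O(attend_hearing).
Premises 2, 3 do not contribute to this derivation.
So O(attend_hearing) follows.

Yes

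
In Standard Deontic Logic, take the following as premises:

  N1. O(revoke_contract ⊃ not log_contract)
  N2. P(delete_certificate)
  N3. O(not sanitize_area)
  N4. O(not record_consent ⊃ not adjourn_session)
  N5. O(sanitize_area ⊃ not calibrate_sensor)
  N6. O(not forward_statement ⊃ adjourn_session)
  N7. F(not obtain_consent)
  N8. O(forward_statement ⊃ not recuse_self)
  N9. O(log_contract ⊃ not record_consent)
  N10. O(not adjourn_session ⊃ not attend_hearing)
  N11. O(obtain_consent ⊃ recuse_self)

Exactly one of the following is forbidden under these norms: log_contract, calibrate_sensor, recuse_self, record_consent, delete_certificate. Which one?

log_contract

F(not obtain_consent) at premise 7 means O(obtain_consent).
With premise 11, O(obtain_consent ⊃ recuse_self), the K-axiom yields O(recuse_self).
Premise 8, O(forward_statement ⊃ not recuse_self), contraposes to O(recuse_self ⊃ not forward_statement); with O(recuse_self) we get O(not forward_statement).
Applying K to premise 6 (O(not forward_statement ⊃ adjourn_session)) and O(not forward_statement) yields O(adjourn_session).
Premise 4, O(not record_consent ⊃ not adjourn_session), contraposes to O(adjourn_session ⊃ record_consent); with O(adjourn_session) we get O(record_consent).
The contrapositive of premise 9 (O(log_contract ⊃ not record_consent)) is O(record_consent ⊃ not log_contract), and O(record_consent) is already established, so O(not log_contract).
So O(not log_contract) holds, i.e. log_contract is forbidden. None of the other listed options is forbidden under the premises.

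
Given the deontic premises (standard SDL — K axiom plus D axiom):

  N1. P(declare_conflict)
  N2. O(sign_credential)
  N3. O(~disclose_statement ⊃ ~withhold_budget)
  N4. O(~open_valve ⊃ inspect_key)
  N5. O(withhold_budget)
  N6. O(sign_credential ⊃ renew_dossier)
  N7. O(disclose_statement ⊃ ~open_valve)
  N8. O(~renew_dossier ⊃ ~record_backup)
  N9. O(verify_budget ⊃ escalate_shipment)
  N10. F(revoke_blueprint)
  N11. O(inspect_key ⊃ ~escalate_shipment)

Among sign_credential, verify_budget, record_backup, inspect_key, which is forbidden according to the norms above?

From premise 5 we have O(withhold_budget).
Premise 3, O(~disclose_statement ⊃ ~withhold_budget), contraposes to O(withhold_budget ⊃ disclose_statement); with O(withhold_budget) we get O(disclose_statement).
With premise 7, O(disclose_statement ⊃ ~open_valve), the K-axiom yields O(~open_valve).
From O(~open_valve) and premise 4, O(~open_valve ⊃ inspect_key), we obtain O(inspect_key).
From O(inspect_key) and premise 11, O(inspect_key ⊃ ~escalate_shipment), we obtain O(~escalate_shipment).
The contrapositive of premise 9 (O(verify_budget ⊃ escalate_shipment)) is O(~escalate_shipment ⊃ ~verify_budget), and O(~escalate_shipment) is already established, so O(~verify_budget).
So O(~verify_budget) holds, i.e. verify_budget is forbidden. None of the other listed options is forbidden under the premises.

verify_budget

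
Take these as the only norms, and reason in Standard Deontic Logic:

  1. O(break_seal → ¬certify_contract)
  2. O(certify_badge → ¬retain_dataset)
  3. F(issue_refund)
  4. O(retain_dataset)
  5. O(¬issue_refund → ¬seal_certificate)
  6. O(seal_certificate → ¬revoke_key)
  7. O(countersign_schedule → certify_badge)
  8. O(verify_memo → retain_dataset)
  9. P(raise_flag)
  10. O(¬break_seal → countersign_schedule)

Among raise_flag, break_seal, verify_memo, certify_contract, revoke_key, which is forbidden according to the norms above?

certify_contract

From premise 4 we have O(retain_dataset).
The contrapositive of premise 2 (O(certify_badge → ¬retain_dataset)) is O(retain_dataset → ¬certify_badge), and O(retain_dataset) is already established, so O(¬certify_badge).
The contrapositive of premise 7 (O(countersign_schedule → certify_badge)) is O(¬certify_badge → ¬countersign_schedule), and O(¬certify_badge) is already established, so O(¬countersign_schedule).
Premise 10, O(¬break_seal → countersign_schedule), contraposes to O(¬countersign_schedule → break_seal); with O(¬countersign_schedule) we get O(break_seal).
From O(break_seal) and premise 1, O(break_seal → ¬certify_contract), we obtain O(¬certify_contract).
So O(¬certify_contract) holds, i.e. certify_contract is forbidden. None of the other listed options is forbidden under the premises.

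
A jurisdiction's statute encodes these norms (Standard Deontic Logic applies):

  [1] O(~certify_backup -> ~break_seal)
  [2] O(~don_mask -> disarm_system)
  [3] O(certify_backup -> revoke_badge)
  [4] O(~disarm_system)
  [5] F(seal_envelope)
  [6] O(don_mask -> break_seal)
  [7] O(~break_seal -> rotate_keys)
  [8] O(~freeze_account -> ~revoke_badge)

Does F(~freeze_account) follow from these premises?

Yes

Premise 4 gives O(~disarm_system).
Premise 2, O(~don_mask -> disarm_system), contraposes to O(~disarm_system -> don_mask); with O(~disarm_system) we get O(don_mask).
From O(don_mask) and premise 6, O(don_mask -> break_seal), we obtain O(break_seal).
The contrapositive of premise 1 (O(~certify_backup -> ~break_seal)) is O(break_seal -> certify_backup), and O(break_seal) is already established, so O(certify_backup).
Premise 3 is O(certify_backup -> revoke_badge); since O(certify_backup), deontic closure gives O(revoke_badge).
Premise 8, O(~freeze_account -> ~revoke_badge), contraposes to O(revoke_badge -> freeze_account); with O(revoke_badge) we get O(freeze_account).
Premises 5, 7 do not contribute to this derivation.
So O(freeze_account) holds, i.e. F(~freeze_account). The claim follows.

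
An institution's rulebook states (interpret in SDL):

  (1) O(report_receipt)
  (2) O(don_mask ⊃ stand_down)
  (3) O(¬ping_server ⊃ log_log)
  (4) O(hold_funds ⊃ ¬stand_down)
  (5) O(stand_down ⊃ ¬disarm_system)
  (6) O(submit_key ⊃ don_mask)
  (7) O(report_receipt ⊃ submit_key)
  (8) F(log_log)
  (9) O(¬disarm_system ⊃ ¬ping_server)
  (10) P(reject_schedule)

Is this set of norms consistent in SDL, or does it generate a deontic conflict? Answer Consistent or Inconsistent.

F(log_log) at premise 8 means O(¬log_log).
Premise 3 is O(¬ping_server ⊃ log_log); contrapositively O(¬log_log ⊃ ping_server). Since O(¬log_log) holds, K gives O(ping_server).
Premise 9, O(¬disarm_system ⊃ ¬ping_server), contraposes to O(ping_server ⊃ disarm_system); with O(ping_server) we get O(disarm_system).
Premise 5, O(stand_down ⊃ ¬disarm_system), contraposes to O(disarm_system ⊃ ¬stand_down); with O(disarm_system) we get O(¬stand_down).
Premise 2 is O(don_mask ⊃ stand_down); contrapositively O(¬stand_down ⊃ ¬don_mask). Since O(¬stand_down) holds, K gives O(¬don_mask).
Premise 6, O(submit_key ⊃ don_mask), contraposes to O(¬don_mask ⊃ ¬submit_key); with O(¬don_mask) we get O(¬submit_key).
The contrapositive of premise 7 (O(report_receipt ⊃ submit_key)) is O(¬submit_key ⊃ ¬report_receipt), and O(¬submit_key) is already established, so O(¬report_receipt).
Yet premise 1 states O(report_receipt).
We now have both O(¬report_receipt) and O(report_receipt) — report_receipt is simultaneously obligatory and forbidden, violating the D-axiom.

Inconsistent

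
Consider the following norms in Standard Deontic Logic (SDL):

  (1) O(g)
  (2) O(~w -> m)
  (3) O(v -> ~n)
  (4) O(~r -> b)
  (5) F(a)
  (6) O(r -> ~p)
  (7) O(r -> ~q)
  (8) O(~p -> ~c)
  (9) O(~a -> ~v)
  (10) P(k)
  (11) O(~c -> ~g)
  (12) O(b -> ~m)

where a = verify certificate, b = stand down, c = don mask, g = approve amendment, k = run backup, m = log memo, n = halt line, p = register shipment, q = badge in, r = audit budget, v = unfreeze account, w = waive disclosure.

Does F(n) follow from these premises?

No

Premise 3 is O(v -> ~n), but O(v) is not derivable from the premises, so it does not yield O(~n).
No other premise forces O(~n). An ideal world satisfying every premise can still have n true, so F(n) is not derivable.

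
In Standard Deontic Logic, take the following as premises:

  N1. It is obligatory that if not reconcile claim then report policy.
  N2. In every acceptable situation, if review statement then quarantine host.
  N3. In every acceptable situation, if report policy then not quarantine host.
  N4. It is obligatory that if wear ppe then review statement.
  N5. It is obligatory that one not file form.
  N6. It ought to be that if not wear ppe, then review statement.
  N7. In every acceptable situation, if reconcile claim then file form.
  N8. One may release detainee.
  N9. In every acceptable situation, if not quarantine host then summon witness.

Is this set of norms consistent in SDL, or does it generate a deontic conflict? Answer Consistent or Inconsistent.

By case analysis on wear_ppe: premise 4 gives O(wear_ppe → review_statement) and premise 6 gives O(¬wear_ppe → review_statement), so O(review_statement) either way.
From O(review_statement) and premise 2, O(review_statement → quarantine_host), we obtain O(quarantine_host).
Premise 3 is O(report_policy → ¬quarantine_host); contrapositively O(quarantine_host → ¬report_policy). Since O(quarantine_host) holds, K gives O(¬report_policy).
Premise 1, O(¬reconcile_claim → report_policy), contraposes to O(¬report_policy → reconcile_claim); with O(¬report_policy) we get O(reconcile_claim).
Applying K to premise 7 (O(reconcile_claim → file_form)) and O(reconcile_claim) yields O(file_form).
Yet premise 5 states O(¬file_form).
We now have both O(file_form) and O(¬file_form) — file_form is simultaneously obligatory and forbidden, violating the D-axiom.

Inconsistent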